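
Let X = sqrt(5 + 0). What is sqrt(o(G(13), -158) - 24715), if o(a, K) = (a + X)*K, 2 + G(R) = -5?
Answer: sqrt(-23609 - 158*sqrt(5)) ≈ 154.8*I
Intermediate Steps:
G(R) = -7 (G(R) = -2 - 5 = -7)
X = sqrt(5) ≈ 2.2361
o(a, K) = K*(a + sqrt(5)) (o(a, K) = (a + sqrt(5))*K = K*(a + sqrt(5)))
sqrt(o(G(13), -158) - 24715) = sqrt(-158*(-7 + sqrt(5)) - 24715) = sqrt((1106 - 158*sqrt(5)) - 24715) = sqrt(-23609 - 158*sqrt(5))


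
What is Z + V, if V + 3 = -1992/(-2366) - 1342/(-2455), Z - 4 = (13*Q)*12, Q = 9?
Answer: 4084525091/2904265 ≈ 1406.4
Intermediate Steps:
Z = 1408 (Z = 4 + (13*9)*12 = 4 + 117*12 = 4 + 1404 = 1408)
V = -4680029/2904265 (V = -3 + (-1992/(-2366) - 1342/(-2455)) = -3 + (-1992*(-1/2366) - 1342*(-1/2455)) = -3 + (996/1183 + 1342/2455) = -3 + 4032766/2904265 = -4680029/2904265 ≈ -1.6114)
Z + V = 1408 - 4680029/2904265 = 4084525091/2904265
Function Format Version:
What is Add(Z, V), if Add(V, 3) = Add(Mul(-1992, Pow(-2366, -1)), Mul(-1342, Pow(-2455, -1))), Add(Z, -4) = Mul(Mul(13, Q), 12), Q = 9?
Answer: Rational(4084525091, 2904265) ≈ 1406.4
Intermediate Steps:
Z = 1408 (Z = Add(4, Mul(Mul(13, 9), 12)) = Add(4, Mul(117, 12)) = Add(4, 1404) = 1408)
V = Rational(-4680029, 2904265) (V = Add(-3, Add(Mul(-1992, Pow(-2366, -1)), Mul(-1342, Pow(-2455, -1)))) = Add(-3, Add(Mul(-1992, Rational(-1, 2366)), Mul(-1342, Rational(-1, 2455)))) = Add(-3, Add(Rational(996, 1183), Rational(1342, 2455))) = Add(-3, Rational(4032766, 2904265)) = Rational(-4680029, 2904265) ≈ -1.6114)
Add(Z, V) = Add(1408, Rational(-4680029, 2904265)) = Rational(4084525091, 2904265)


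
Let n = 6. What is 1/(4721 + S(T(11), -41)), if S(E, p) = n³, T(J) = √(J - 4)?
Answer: 1/4937 ≈ 0.00020255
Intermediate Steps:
T(J) = √(-4 + J)
S(E, p) = 216 (S(E, p) = 6³ = 216)
1/(4721 + S(T(11), -41)) = 1/(4721 + 216) = 1/4937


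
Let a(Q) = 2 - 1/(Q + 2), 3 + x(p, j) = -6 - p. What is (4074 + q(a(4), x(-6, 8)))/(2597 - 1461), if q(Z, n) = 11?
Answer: 4085/1136 ≈ 3.5960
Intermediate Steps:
x(p, j) = -9 - p (x(p, j) = -3 + (-6 - p) = -9 - p)
a(Q) = 2 - 1/(2 + Q)
(4074 + q(a(4), x(-6, 8)))/(2597 - 1461) = (4074 + 11)/(2597 - 1461) = 4085/1136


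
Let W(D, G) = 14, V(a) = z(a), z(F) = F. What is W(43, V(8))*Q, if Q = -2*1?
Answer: -28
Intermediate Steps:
V(a) = a
Q = -2
W(43, V(8))*Q = 14*(-2) = -28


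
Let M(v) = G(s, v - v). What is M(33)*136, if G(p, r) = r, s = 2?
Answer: 0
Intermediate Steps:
M(v) = 0 (M(v) = v - v = 0)
M(33)*136 = 0*136 = 0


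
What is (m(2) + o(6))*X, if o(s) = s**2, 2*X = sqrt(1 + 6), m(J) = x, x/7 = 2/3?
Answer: 61*sqrt(7)/3 ≈ 53.797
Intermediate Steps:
x = 14/3 (x = 7*(2/3) = 14/3 ≈ 4.6667)
m(J) = 14/3
X = sqrt(7)/2 (X = sqrt(1 + 6)/2 = sqrt(7)/2 ≈ 1.3229)
(m(2) + o(6))*X = (14/3 + 6**2)*(sqrt(7)/2) = (14/3 + 36)*(sqrt(7)/2) = 122*(sqrt(7)/2)/3 = 61*sqrt(7)/3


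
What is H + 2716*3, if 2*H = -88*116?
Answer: 3044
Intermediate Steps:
H = -5104 (H = (-88*116)/2 = (1/2)*(-10208) = -5104)
H + 2716*3 = -5104 + 2716*3 = -5104 + 8148 = 3044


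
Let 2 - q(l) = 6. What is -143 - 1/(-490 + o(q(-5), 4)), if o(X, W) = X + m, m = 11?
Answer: -69068/483 ≈ -143.00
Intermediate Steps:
q(l) = -4 (q(l) = 2 - 1*6 = 2 - 6 = -4)
o(X, W) = 11 + X (o(X, W) = X + 11 = 11 + X)
-143 - 1/(-490 + o(q(-5), 4)) = -143 - 1/(-490 + (11 - 4)) = -143 - 1/(-490 + 7) = -143 - 1/(-483) = -143 - 1*(-1/483) = -143 + 1/483 = -69068/483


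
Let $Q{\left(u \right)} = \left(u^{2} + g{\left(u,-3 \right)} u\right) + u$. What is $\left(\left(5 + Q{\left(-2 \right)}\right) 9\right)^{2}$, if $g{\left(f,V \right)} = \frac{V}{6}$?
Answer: $5184$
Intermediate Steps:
$g{\left(f,V \right)} = \frac{V}{6}$ ($g{\left(f,V \right)} = V \frac{1}{6} = \frac{V}{6}$)
$Q{\left(u \right)} = u^{2} + \frac{u}{2}$ ($Q{\left(u \right)} = \left(u^{2} + \frac{1}{6} \left(-3\right) u\right) + u = \left(u^{2} - \frac{u}{2}\right) + u = u^{2} + \frac{u}{2}$)
$\left(\left(5 + Q{\left(-2 \right)}\right) 9\right)^{2} = \left(\left(5 - 2 \left(\frac{1}{2} - 2\right)\right) 9\right)^{2} = \left(\left(5 - -3\right) 9\right)^{2} = \left(\left(5 + 3\right) 9\right)^{2} = \left(8 \cdot 9\right)^{2} = 72^{2} = 5184$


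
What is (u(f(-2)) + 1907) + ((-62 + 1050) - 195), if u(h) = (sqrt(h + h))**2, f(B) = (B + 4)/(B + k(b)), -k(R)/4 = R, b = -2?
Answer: 8102/3 ≈ 2700.7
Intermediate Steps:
k(R) = -4*R
f(B) = (4 + B)/(8 + B) (f(B) = (B + 4)/(B - 4*(-2)) = (4 + B)/(B + 8) = (4 + B)/(8 + B))
u(h) = 2*h (u(h) = (sqrt(2*h))**2 = (sqrt(2)*sqrt(h))**2 = 2*h)
(u(f(-2)) + 1907) + ((-62 + 1050) - 195) = (2*((4 - 2)/(8 - 2)) + 1907) + ((-62 + 1050) - 195) = (2*(2/6) + 1907) + (988 - 195) = (2*((1/6)*2) + 1907) + 793 = (2*(1/3) + 1907) + 793 = (2/3 + 1907) + 793 = 5723/3 + 793 = 8102/3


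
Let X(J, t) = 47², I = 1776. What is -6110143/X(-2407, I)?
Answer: -6110143/2209 ≈ -2766.0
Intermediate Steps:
X(J, t) = 2209
-6110143/X(-2407, I) = -6110143/2209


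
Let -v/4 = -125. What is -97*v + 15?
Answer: -48485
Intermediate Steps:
v = 500 (v = -4*(-125) = 500)
-97*v + 15 = -97*500 + 15 = -48500 + 15 = -48485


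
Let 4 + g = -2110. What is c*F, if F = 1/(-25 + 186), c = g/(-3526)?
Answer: 151/40549 ≈ 0.0037239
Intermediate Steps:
g = -2114 (g = -4 - 2110 = -2114)
c = 1057/1763 (c = -2114/(-3526) = -2114*(-1/3526) = 1057/1763 ≈ 0.59955)
F = 1/161 ≈ 0.0062112
c*F = (1057/1763)*(1/161) = 151/40549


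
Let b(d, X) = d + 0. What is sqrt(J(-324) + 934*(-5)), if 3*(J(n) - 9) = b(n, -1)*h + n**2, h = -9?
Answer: sqrt(31303) ≈ 176.93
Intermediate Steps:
b(d, X) = d
J(n) = 9 - 3*n + n**2/3 (J(n) = 9 + (n*(-9) + n**2)/3 = 9 + (-9*n + n**2)/3 = 9 + (n**2 - 9*n)/3 = 9 + (-3*n + n**2/3) = 9 - 3*n + n**2/3)
sqrt(J(-324) + 934*(-5)) = sqrt((9 - 3*(-324) + (1/3)*(-324)**2) + 934*(-5)) = sqrt((9 + 972 + (1/3)*104976) - 4670) = sqrt((9 + 972 + 34992) - 4670) = sqrt(35973 - 4670) = sqrt(31303)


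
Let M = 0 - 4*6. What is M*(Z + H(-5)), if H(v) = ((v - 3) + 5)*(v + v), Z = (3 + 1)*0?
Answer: -720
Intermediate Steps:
Z = 0 (Z = 4*0 = 0)
M = -24 (M = 0 - 24 = -24)
H(v) = 2*v*(2 + v) (H(v) = ((-3 + v) + 5)*(2*v) = (2 + v)*(2*v) = 2*v*(2 + v))
M*(Z + H(-5)) = -24*(0 + 2*(-5)*(2 - 5)) = -24*(0 + 2*(-5)*(-3)) = -24*(0 + 30) = -24*30 = -720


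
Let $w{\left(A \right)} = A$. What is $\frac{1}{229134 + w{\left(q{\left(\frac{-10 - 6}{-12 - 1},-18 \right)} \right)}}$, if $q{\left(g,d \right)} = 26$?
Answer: $\frac{1}{229160} \approx 4.3638 \cdot 10^{-6}$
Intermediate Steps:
$\frac{1}{229134 + w{\left(q{\left(\frac{-10 - 6}{-12 - 1},-18 \right)} \right)}} = \frac{1}{229134 + 26} = \frac{1}{229160}$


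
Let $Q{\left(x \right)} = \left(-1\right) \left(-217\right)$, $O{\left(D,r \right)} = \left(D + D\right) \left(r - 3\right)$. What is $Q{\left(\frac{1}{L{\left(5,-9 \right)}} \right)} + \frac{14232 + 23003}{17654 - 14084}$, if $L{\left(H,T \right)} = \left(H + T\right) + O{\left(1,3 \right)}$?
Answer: $\frac{162385}{714} \approx 227.43$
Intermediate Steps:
$O{\left(D,r \right)} = 2 D \left(-3 + r\right)$
$L{\left(H,T \right)} = H + T$ ($L{\left(H,T \right)} = \left(H + T\right) + 2 \cdot 1 \left(-3 + 3\right) = \left(H + T\right) + 2 \cdot 1 \cdot 0 = \left(H + T\right) + 0 = H + T$)
$Q{\left(x \right)} = 217$
$Q{\left(\frac{1}{L{\left(5,-9 \right)}} \right)} + \frac{14232 + 23003}{17654 - 14084} = 217 + \frac{14232 + 23003}{17654 - 14084} = 217 + \frac{37235}{3570} = 217 + 37235 \cdot \frac{1}{3570} = 217 + \frac{7447}{714} = \frac{162385}{714}$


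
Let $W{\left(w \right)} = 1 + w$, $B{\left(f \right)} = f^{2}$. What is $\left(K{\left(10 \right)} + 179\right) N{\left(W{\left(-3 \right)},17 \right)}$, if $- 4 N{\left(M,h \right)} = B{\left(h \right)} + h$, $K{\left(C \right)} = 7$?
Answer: $-14229$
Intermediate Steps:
$N{\left(M,h \right)} = - \frac{h}{4} - \frac{h^{2}}{4}$ ($N{\left(M,h \right)} = - \frac{h^{2} + h}{4} = - \frac{h + h^{2}}{4} = - \frac{h}{4} - \frac{h^{2}}{4}$)
$\left(K{\left(10 \right)} + 179\right) N{\left(W{\left(-3 \right)},17 \right)} = \left(7 + 179\right) \frac{1}{4} \cdot 17 \left(-1 - 17\right) = 186 \cdot \frac{1}{4} \cdot 17 \left(-1 - 17\right) = 186 \cdot \frac{1}{4} \cdot 17 \left(-18\right) = 186 \left(- \frac{153}{2}\right) = -14229$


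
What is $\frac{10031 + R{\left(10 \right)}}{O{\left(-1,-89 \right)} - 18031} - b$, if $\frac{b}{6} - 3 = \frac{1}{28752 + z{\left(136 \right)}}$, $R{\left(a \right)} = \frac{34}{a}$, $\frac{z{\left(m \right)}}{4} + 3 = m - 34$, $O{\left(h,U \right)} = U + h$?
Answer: $- \frac{8166689801}{440159090} \approx -18.554$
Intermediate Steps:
$z{\left(m \right)} = -148 + 4 m$ ($z{\left(m \right)} = -12 + 4 \left(m - 34\right) = -12 + 4 \left(-34 + m\right) = -12 + \left(-136 + 4 m\right) = -148 + 4 m$)
$b = \frac{87445}{4858}$ ($b = 18 + \frac{6}{28752 + \left(-148 + 4 \cdot 136\right)} = 18 + \frac{6}{28752 + \left(-148 + 544\right)} = 18 + \frac{6}{28752 + 396} = 18 + \frac{6}{29148} = 18 + 6 \cdot \frac{1}{29148} = 18 + \frac{1}{4858} = \frac{87445}{4858} \approx 18.0$)
$\frac{10031 + R{\left(10 \right)}}{O{\left(-1,-89 \right)} - 18031} - b = \frac{10031 + \frac{34}{10}}{\left(-89 - 1\right) - 18031} - \frac{87445}{4858} = \frac{10031 + 34 \cdot \frac{1}{10}}{-90 - 18031} - \frac{87445}{4858} = \frac{10031 + \frac{17}{5}}{-18121} - \frac{87445}{4858} = \frac{50172}{5} \left(- \frac{1}{18121}\right) - \frac{87445}{4858} = - \frac{50172}{90605} - \frac{87445}{4858} = - \frac{8166689801}{440159090}$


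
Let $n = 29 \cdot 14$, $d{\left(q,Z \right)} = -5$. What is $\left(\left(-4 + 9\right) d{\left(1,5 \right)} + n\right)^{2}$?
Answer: $145161$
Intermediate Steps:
$n = 406$
$\left(\left(-4 + 9\right) d{\left(1,5 \right)} + n\right)^{2} = \left(\left(-4 + 9\right) \left(-5\right) + 406\right)^{2} = \left(5 \left(-5\right) + 406\right)^{2} = \left(-25 + 406\right)^{2} = 381^{2} = 145161$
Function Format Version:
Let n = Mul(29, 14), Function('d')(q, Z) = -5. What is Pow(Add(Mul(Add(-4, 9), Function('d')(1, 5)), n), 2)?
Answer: 145161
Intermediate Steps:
n = 406
Pow(Add(Mul(Add(-4, 9), Function('d')(1, 5)), n), 2) = Pow(Add(Mul(Add(-4, 9), -5), 406), 2) = Pow(Add(Mul(5, -5), 406), 2) = Pow(Add(-25, 406), 2) = Pow(381, 2) = 145161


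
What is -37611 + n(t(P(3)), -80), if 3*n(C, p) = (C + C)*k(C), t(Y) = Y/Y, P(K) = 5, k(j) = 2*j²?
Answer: -112829/3 ≈ -37610.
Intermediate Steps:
t(Y) = 1
n(C, p) = 4*C³/3 (n(C, p) = ((C + C)*(2*C²))/3 = ((2*C)*(2*C²))/3 = (4*C³)/3 = 4*C³/3)
-37611 + n(t(P(3)), -80) = -37611 + (4/3)*1³ = -37611 + (4/3)*1 = -37611 + 4/3 = -112829/3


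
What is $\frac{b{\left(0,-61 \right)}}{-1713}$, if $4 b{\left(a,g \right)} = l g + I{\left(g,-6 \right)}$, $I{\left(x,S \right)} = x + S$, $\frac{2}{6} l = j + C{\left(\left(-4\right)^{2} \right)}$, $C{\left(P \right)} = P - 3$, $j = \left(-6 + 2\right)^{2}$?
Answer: $\frac{2687}{3426} \approx 0.7843$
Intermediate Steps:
$j = 16$ ($j = \left(-4\right)^{2} = 16$)
$C{\left(P \right)} = -3 + P$ ($C{\left(P \right)} = P - 3 = -3 + P$)
$l = 87$ ($l = 3 \left(16 - \left(3 - \left(-4\right)^{2}\right)\right) = 3 \left(16 + \left(-3 + 16\right)\right) = 3 \left(16 + 13\right) = 3 \cdot 29 = 87$)
$I{\left(x,S \right)} = S + x$
$b{\left(a,g \right)} = - \frac{3}{2} + 22 g$ ($b{\left(a,g \right)} = \frac{87 g + \left(-6 + g\right)}{4} = \frac{-6 + 88 g}{4} = - \frac{3}{2} + 22 g$)
$\frac{b{\left(0,-61 \right)}}{-1713} = \frac{- \frac{3}{2} + 22 \left(-61\right)}{-1713} = \left(- \frac{3}{2} - 1342\right) \left(- \frac{1}{1713}\right) = \left(- \frac{2687}{2}\right) \left(- \frac{1}{1713}\right) = \frac{2687}{3426}$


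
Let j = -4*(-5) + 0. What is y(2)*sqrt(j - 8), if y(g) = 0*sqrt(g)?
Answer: 0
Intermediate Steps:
j = 20 (j = 20 + 0 = 20)
y(g) = 0
y(2)*sqrt(j - 8) = 0*sqrt(20 - 8) = 0*sqrt(12) = 0*(2*sqrt(3)) = 0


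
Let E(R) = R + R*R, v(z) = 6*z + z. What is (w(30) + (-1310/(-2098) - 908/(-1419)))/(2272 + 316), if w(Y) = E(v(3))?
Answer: 689583259/3852318228 ≈ 0.17900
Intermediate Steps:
v(z) = 7*z
E(R) = R + R²
w(Y) = 462 (w(Y) = (7*3)*(1 + 7*3) = 21*(1 + 21) = 21*22 = 462)
(w(30) + (-1310/(-2098) - 908/(-1419)))/(2272 + 316) = (462 + (-1310/(-2098) - 908/(-1419)))/(2272 + 316) = (462 + (-1310*(-1/2098) - 908*(-1/1419)))/2588 = (462 + (655/1049 + 908/1419))*(1/2588) = (462 + 1881937/1488531)*(1/2588) = (689583259/1488531)*(1/2588) = 689583259/3852318228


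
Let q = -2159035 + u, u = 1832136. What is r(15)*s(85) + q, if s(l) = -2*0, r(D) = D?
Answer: -326899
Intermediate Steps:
s(l) = 0
q = -326899 (q = -2159035 + 1832136 = -326899)
r(15)*s(85) + q = 15*0 - 326899 = 0 - 326899 = -326899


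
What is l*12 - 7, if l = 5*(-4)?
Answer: -247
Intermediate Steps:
l = -20
l*12 - 7 = -20*12 - 7 = -240 - 7 = -247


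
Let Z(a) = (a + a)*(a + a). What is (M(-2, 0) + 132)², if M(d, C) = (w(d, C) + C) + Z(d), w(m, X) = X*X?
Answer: 21904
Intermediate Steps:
w(m, X) = X²
Z(a) = 4*a² (Z(a) = (2*a)*(2*a) = 4*a²)
M(d, C) = C + C² + 4*d² (M(d, C) = (C² + C) + 4*d² = (C + C²) + 4*d² = C + C² + 4*d²)
(M(-2, 0) + 132)² = ((0 + 0² + 4*(-2)²) + 132)² = ((0 + 0 + 4*4) + 132)² = ((0 + 0 + 16) + 132)² = (16 + 132)² = 148² = 21904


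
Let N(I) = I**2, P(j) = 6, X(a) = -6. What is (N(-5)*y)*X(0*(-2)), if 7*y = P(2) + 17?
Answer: -3450/7 ≈ -492.86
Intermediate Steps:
y = 23/7 (y = (6 + 17)/7 = (1/7)*23 = 23/7 ≈ 3.2857)
(N(-5)*y)*X(0*(-2)) = ((-5)**2*(23/7))*(-6) = (25*(23/7))*(-6) = (575/7)*(-6) = -3450/7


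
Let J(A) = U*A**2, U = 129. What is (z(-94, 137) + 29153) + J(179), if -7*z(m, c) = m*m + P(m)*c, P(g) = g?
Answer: 29141136/7 ≈ 4.1630e+6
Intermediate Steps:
z(m, c) = -m**2/7 - c*m/7 (z(m, c) = -(m*m + m*c)/7 = -(m**2 + c*m)/7 = -m**2/7 - c*m/7)
J(A) = 129*A**2
(z(-94, 137) + 29153) + J(179) = ((1/7)*(-94)*(-1*137 - 1*(-94)) + 29153) + 129*179**2 = ((1/7)*(-94)*(-137 + 94) + 29153) + 129*32041 = ((1/7)*(-94)*(-43) + 29153) + 4133289 = (4042/7 + 29153) + 4133289 = 208113/7 + 4133289 = 29141136/7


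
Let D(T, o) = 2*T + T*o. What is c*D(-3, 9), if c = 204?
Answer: -6732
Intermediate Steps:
c*D(-3, 9) = 204*(-3*(2 + 9)) = 204*(-3*11) = 204*(-33) = -6732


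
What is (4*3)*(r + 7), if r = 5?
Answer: 144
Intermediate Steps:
(4*3)*(r + 7) = (4*3)*(5 + 7) = 12*12 = 144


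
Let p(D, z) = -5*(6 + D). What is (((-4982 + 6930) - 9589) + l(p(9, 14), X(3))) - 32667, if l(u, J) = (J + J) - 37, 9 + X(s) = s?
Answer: -40357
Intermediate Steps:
p(D, z) = -30 - 5*D
X(s) = -9 + s
l(u, J) = -37 + 2*J (l(u, J) = 2*J - 37 = -37 + 2*J)
(((-4982 + 6930) - 9589) + l(p(9, 14), X(3))) - 32667 = (((-4982 + 6930) - 9589) + (-37 + 2*(-9 + 3))) - 32667 = ((1948 - 9589) + (-37 + 2*(-6))) - 32667 = (-7641 + (-37 - 12)) - 32667 = (-7641 - 49) - 32667 = -7690 - 32667 = -40357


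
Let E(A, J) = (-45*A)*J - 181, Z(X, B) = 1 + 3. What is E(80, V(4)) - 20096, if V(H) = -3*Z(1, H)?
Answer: 22923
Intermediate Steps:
Z(X, B) = 4
V(H) = -12 (V(H) = -3*4 = -12)
E(A, J) = -181 - 45*A*J (E(A, J) = -45*A*J - 181 = -181 - 45*A*J)
E(80, V(4)) - 20096 = (-181 - 45*80*(-12)) - 20096 = (-181 + 43200) - 20096 = 43019 - 20096 = 22923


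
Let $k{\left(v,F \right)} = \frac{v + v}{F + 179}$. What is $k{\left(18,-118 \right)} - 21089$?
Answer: $- \frac{1286393}{61} \approx -21088.0$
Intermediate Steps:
$k{\left(v,F \right)} = \frac{2 v}{179 + F}$
$k{\left(18,-118 \right)} - 21089 = 2 \cdot 18 \frac{1}{179 - 118} - 21089 = 2 \cdot 18 \cdot \frac{1}{61} - 21089 = \frac{36}{61} - 21089 = - \frac{1286393}{61}$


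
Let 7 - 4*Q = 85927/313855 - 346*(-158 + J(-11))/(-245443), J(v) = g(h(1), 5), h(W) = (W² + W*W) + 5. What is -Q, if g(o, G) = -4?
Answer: -267868304577/154067025530 ≈ -1.7386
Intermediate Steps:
h(W) = 5 + 2*W² (h(W) = (W² + W²) + 5 = 2*W² + 5 = 5 + 2*W²)
J(v) = -4
Q = 267868304577/154067025530 (Q = 7/4 - (85927/313855 - 346*(-158 - 4)/(-245443))/4 = 7/4 - (85927*(1/313855) - 346*(-162)*(-1/245443))/4 = 7/4 - (85927/313855 + 56052*(-1/245443))/4 = 7/4 - (85927/313855 - 56052/245443)/4 = 7/4 - ¼*3497980201/77033512765 = 7/4 - 3497980201/308134051060 = 267868304577/154067025530 ≈ 1.7386)
-Q = -1*267868304577/154067025530 = -267868304577/154067025530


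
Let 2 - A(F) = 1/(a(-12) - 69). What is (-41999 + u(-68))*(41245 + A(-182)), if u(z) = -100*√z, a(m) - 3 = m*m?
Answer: -135121912735/78 - 321726500*I*√17/39 ≈ -1.7323e+9 - 3.4013e+7*I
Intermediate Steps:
a(m) = 3 + m² (a(m) = 3 + m*m = 3 + m²)
A(F) = 155/78 (A(F) = 2 - 1/((3 + (-12)²) - 69) = 2 - 1/((3 + 144) - 69) = 2 - 1/(147 - 69) = 2 - 1/78 = 155/78)
(-41999 + u(-68))*(41245 + A(-182)) = (-41999 - 200*I*√17)*(41245 + 155/78) = (-41999 - 200*I*√17)*(3217265/78) = -135121912735/78 - 321726500*I*√17/39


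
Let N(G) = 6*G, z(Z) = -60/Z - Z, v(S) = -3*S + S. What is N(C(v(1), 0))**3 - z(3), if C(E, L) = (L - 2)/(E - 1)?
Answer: 87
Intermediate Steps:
v(S) = -2*S
C(E, L) = (-2 + L)/(-1 + E)
z(Z) = -Z - 60/Z
N(C(v(1), 0))**3 - z(3) = (6*((-2 + 0)/(-1 - 2*1)))**3 - (-1*3 - 60/3) = (6*(-2/(-1 - 2)))**3 - (-3 - 60*1/3) = (6*(-2/(-3)))**3 - (-3 - 20) = (6*(-1/3*(-2)))**3 - 1*(-23) = (6*(2/3))**3 + 23 = 4**3 + 23 = 64 + 23 = 87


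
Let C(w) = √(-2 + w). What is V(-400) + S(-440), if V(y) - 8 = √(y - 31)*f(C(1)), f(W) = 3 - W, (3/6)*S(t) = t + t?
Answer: -1752 + I*√431*(3 - I) ≈ -1731.2 + 62.282*I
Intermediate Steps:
S(t) = 4*t (S(t) = 2*(t + t) = 2*(2*t) = 4*t)
V(y) = 8 + √(-31 + y)*(3 - I) (V(y) = 8 + √(y - 31)*(3 - √(-2 + 1)) = 8 + √(-31 + y)*(3 - √(-1)) = 8 + √(-31 + y)*(3 - I))
V(-400) + S(-440) = (8 + √(-31 - 400)*(3 - I)) + 4*(-440) = (8 + √(-431)*(3 - I)) - 1760 = (8 + (I*√431)*(3 - I)) - 1760 = (8 + I*√431*(3 - I)) - 1760 = -1752 + I*√431*(3 - I)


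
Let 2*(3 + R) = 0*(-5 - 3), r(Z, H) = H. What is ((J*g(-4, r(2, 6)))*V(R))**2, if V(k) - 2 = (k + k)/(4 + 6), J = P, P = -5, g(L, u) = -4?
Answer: 784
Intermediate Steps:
R = -3 (R = -3 + (0*(-5 - 3))/2 = -3 + (0*(-8))/2 = -3 + (1/2)*0 = -3 + 0 = -3)
J = -5
V(k) = 2 + k/5 (V(k) = 2 + (k + k)/(4 + 6) = 2 + (2*k)/10 = 2 + (2*k)*(1/10) = 2 + k/5)
((J*g(-4, r(2, 6)))*V(R))**2 = ((-5*(-4))*(2 + (1/5)*(-3)))**2 = (20*(2 - 3/5))**2 = (20*(7/5))**2 = 28**2 = 784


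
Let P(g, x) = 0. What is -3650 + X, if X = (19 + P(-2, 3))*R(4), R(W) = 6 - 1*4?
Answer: -3612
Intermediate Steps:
R(W) = 2 (R(W) = 6 - 4 = 2)
X = 38 (X = (19 + 0)*2 = 19*2 = 38)
-3650 + X = -3650 + 38 = -3612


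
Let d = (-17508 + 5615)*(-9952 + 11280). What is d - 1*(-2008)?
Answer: -15791896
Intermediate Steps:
d = -15793904 (d = -11893*1328 = -15793904)
d - 1*(-2008) = -15793904 - 1*(-2008) = -15793904 + 2008 = -15791896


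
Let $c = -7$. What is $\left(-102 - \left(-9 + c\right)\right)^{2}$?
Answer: $7396$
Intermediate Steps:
$\left(-102 - \left(-9 + c\right)\right)^{2} = \left(-102 + \left(9 - -7\right)\right)^{2} = \left(-102 + \left(9 + 7\right)\right)^{2} = \left(-102 + 16\right)^{2} = \left(-86\right)^{2} = 7396$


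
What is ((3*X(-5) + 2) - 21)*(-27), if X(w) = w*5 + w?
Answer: 2943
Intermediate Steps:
X(w) = 6*w (X(w) = 5*w + w = 6*w)
((3*X(-5) + 2) - 21)*(-27) = ((3*(6*(-5)) + 2) - 21)*(-27) = ((3*(-30) + 2) - 21)*(-27) = ((-90 + 2) - 21)*(-27) = (-88 - 21)*(-27) = -109*(-27) = 2943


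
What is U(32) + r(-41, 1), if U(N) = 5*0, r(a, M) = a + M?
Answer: -40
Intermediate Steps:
r(a, M) = M + a
U(N) = 0
U(32) + r(-41, 1) = 0 + (1 - 41) = 0 - 40 = -40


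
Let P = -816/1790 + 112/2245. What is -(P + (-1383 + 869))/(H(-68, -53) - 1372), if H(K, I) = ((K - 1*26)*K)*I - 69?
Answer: -206716614/136717902535 ≈ -0.0015120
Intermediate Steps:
P = -163144/401855 (P = -816*1/1790 + 112*(1/2245) = -408/895 + 112/2245 = -163144/401855 ≈ -0.40598)
H(K, I) = -69 + I*K*(-26 + K) (H(K, I) = ((K - 26)*K)*I - 69 = ((-26 + K)*K)*I - 69 = (K*(-26 + K))*I - 69 = I*K*(-26 + K) - 69 = -69 + I*K*(-26 + K))
-(P + (-1383 + 869))/(H(-68, -53) - 1372) = -(-163144/401855 + (-1383 + 869))/((-69 - 53*(-68)**2 - 26*(-53)*(-68)) - 1372) = -(-163144/401855 - 514)/((-69 - 53*4624 - 93704) - 1372) = -(-206716614)/(401855*((-69 - 245072 - 93704) - 1372)) = -(-206716614)/(401855*(-338845 - 1372)) = -(-206716614)/(401855*(-340217)) = -(-206716614)*(-1)/(401855*340217) = -1*206716614/136717902535 = -206716614/136717902535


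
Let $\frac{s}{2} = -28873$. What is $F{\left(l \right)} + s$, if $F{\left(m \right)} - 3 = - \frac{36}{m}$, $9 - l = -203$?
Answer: $- \frac{3060388}{53} \approx -57743.0$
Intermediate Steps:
$s = -57746$ ($s = 2 \left(-28873\right) = -57746$)
$l = 212$ ($l = 9 - -203 = 9 + 203 = 212$)
$F{\left(m \right)} = 3 - \frac{36}{m}$
$F{\left(l \right)} + s = \left(3 - \frac{36}{212}\right) - 57746 = \left(3 - \frac{9}{53}\right) - 57746 = \frac{150}{53} - 57746 = - \frac{3060388}{53}$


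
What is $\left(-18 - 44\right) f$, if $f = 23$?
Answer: $-1426$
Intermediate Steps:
$\left(-18 - 44\right) f = \left(-18 - 44\right) 23 = \left(-62\right) 23 = -1426$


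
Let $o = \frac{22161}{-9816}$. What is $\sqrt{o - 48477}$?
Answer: $\frac{i \sqrt{129754539158}}{1636} \approx 220.18 i$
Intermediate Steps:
$o = - \frac{7387}{3272}$ ($o = 22161 \left(- \frac{1}{9816}\right) = - \frac{7387}{3272} \approx -2.2576$)
$\sqrt{o - 48477} = \sqrt{- \frac{7387}{3272} - 48477} = \sqrt{- \frac{158624131}{3272}} = \frac{i \sqrt{129754539158}}{1636}$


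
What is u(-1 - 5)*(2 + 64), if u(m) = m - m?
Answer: 0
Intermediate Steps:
u(m) = 0
u(-1 - 5)*(2 + 64) = 0*(2 + 64) = 0*66 = 0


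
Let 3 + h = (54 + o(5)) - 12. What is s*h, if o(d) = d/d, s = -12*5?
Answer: -2400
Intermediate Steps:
s = -60 (s = -1*60 = -60)
o(d) = 1
h = 40 (h = -3 + ((54 + 1) - 12) = -3 + (55 - 12) = -3 + 43 = 40)
s*h = -60*40 = -2400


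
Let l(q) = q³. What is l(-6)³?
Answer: -10077696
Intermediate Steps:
l(-6)³ = ((-6)³)³ = (-216)³ = -10077696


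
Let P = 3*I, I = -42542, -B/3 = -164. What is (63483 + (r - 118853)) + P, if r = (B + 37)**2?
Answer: 96845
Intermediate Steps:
B = 492 (B = -3*(-164) = 492)
r = 279841 (r = (492 + 37)**2 = 529**2 = 279841)
P = -127626 (P = 3*(-42542) = -127626)
(63483 + (r - 118853)) + P = (63483 + (279841 - 118853)) - 127626 = (63483 + 160988) - 127626 = 224471 - 127626 = 96845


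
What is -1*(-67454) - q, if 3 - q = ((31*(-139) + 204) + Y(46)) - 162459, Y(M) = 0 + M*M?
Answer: -96997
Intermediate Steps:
Y(M) = M² (Y(M) = 0 + M² = M²)
q = 164451 (q = 3 - (((31*(-139) + 204) + 46²) - 162459) = 3 - (((-4309 + 204) + 2116) - 162459) = 3 - ((-4105 + 2116) - 162459) = 3 - (-1989 - 162459) = 3 - 1*(-164448) = 3 + 164448 = 164451)
-1*(-67454) - q = -1*(-67454) - 1*164451 = 67454 - 164451 = -96997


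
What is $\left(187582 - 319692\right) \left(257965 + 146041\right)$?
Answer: $-53373232660$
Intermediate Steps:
$\left(187582 - 319692\right) \left(257965 + 146041\right) = \left(-132110\right) 404006 = -53373232660$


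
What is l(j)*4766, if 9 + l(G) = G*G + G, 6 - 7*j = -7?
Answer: -862646/49 ≈ -17605.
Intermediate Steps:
j = 13/7 (j = 6/7 - ⅐*(-7) = 6/7 + 1 = 13/7 ≈ 1.8571)
l(G) = -9 + G + G² (l(G) = -9 + (G*G + G) = -9 + (G² + G) = -9 + (G + G²) = -9 + G + G²)
l(j)*4766 = (-9 + 13/7 + (13/7)²)*4766 = (-9 + 13/7 + 169/49)*4766 = -181/49*4766 = -862646/49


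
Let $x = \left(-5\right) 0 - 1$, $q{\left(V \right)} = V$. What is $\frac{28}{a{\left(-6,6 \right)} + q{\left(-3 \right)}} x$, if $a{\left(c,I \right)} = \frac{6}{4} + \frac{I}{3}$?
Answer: $-56$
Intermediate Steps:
$a{\left(c,I \right)} = \frac{3}{2} + \frac{I}{3}$ ($a{\left(c,I \right)} = 6 \cdot \frac{1}{4} + I \frac{1}{3} = \frac{3}{2} + \frac{I}{3}$)
$x = -1$ ($x = 0 - 1 = -1$)
$\frac{28}{a{\left(-6,6 \right)} + q{\left(-3 \right)}} x = \frac{28}{\left(\frac{3}{2} + \frac{1}{3} \cdot 6\right) - 3} \left(-1\right) = \frac{28}{\left(\frac{3}{2} + 2\right) - 3} \left(-1\right) = \frac{28}{\frac{7}{2} - 3} \left(-1\right) = 28 \frac{1}{\frac{1}{2}} \left(-1\right) = 28 \cdot 2 \left(-1\right) = 56 \left(-1\right) = -56$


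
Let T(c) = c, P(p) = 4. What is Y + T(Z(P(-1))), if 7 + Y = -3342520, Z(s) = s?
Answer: -3342523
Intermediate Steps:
Y = -3342527 (Y = -7 - 3342520 = -3342527)
Y + T(Z(P(-1))) = -3342527 + 4 = -3342523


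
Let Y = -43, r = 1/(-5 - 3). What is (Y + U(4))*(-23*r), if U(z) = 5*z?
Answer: -529/8 ≈ -66.125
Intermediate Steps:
r = -⅛ (r = 1/(-8) = -⅛ ≈ -0.12500)
(Y + U(4))*(-23*r) = (-43 + 5*4)*(-23*(-⅛)) = (-43 + 20)*(23/8) = -23*23/8 = -529/8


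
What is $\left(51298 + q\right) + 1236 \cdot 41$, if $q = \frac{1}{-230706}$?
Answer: $\frac{23526013643}{230706} \approx 1.0197 \cdot 10^{5}$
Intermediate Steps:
$q = - \frac{1}{230706} \approx -4.3345 \cdot 10^{-6}$
$\left(51298 + q\right) + 1236 \cdot 41 = \left(51298 - \frac{1}{230706}\right) + 1236 \cdot 41 = \frac{11834756387}{230706} + 50676 = \frac{23526013643}{230706}$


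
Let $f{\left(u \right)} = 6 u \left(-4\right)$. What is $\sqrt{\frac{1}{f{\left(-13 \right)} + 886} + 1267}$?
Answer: $\frac{\sqrt{1818404666}}{1198} \approx 35.595$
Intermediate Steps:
$f{\left(u \right)} = - 24 u$
$\sqrt{\frac{1}{f{\left(-13 \right)} + 886} + 1267} = \sqrt{\frac{1}{\left(-24\right) \left(-13\right) + 886} + 1267} = \sqrt{\frac{1}{312 + 886} + 1267} = \sqrt{\frac{1}{1198} + 1267} = \sqrt{\frac{1517867}{1198}} = \frac{\sqrt{1818404666}}{1198}$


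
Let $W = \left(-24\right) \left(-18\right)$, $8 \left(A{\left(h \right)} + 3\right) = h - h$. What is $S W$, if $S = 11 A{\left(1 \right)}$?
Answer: $-14256$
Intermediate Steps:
$A{\left(h \right)} = -3$ ($A{\left(h \right)} = -3 + \frac{h - h}{8} = -3 + \frac{1}{8} \cdot 0 = -3 + 0 = -3$)
$S = -33$ ($S = 11 \left(-3\right) = -33$)
$W = 432$
$S W = \left(-33\right) 432 = -14256$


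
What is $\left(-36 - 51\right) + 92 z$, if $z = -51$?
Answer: $-4779$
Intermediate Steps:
$\left(-36 - 51\right) + 92 z = \left(-36 - 51\right) + 92 \left(-51\right) = \left(-36 - 51\right) - 4692 = -87 - 4692 = -4779$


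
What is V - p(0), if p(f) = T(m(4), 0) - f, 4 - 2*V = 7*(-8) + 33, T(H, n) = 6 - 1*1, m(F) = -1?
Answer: 17/2 ≈ 8.5000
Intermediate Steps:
T(H, n) = 5 (T(H, n) = 6 - 1 = 5)
V = 27/2 (V = 2 - (7*(-8) + 33)/2 = 2 - (-56 + 33)/2 = 2 - ½*(-23) = 2 + 23/2 = 27/2 ≈ 13.500)
p(f) = 5 - f
V - p(0) = 27/2 - (5 - 1*0) = 27/2 - (5 + 0) = 27/2 - 1*5 = 27/2 - 5 = 17/2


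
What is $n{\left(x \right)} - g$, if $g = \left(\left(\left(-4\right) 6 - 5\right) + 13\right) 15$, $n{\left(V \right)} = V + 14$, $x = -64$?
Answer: $190$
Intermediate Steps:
$n{\left(V \right)} = 14 + V$
$g = -240$ ($g = \left(\left(-24 - 5\right) + 13\right) 15 = \left(-29 + 13\right) 15 = \left(-16\right) 15 = -240$)
$n{\left(x \right)} - g = \left(14 - 64\right) - -240 = -50 + 240 = 190$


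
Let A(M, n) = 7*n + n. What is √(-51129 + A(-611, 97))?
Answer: I*√50353 ≈ 224.39*I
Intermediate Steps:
A(M, n) = 8*n
√(-51129 + A(-611, 97)) = √(-51129 + 8*97) = √(-51129 + 776) = √(-50353) = I*√50353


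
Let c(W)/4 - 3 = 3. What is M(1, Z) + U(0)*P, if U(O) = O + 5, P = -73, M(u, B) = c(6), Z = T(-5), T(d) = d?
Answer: -341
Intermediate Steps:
c(W) = 24 (c(W) = 12 + 4*3 = 12 + 12 = 24)
Z = -5
M(u, B) = 24
U(O) = 5 + O
M(1, Z) + U(0)*P = 24 + (5 + 0)*(-73) = 24 + 5*(-73) = 24 - 365 = -341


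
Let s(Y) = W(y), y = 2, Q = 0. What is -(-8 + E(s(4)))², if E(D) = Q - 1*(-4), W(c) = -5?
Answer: -16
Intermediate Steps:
s(Y) = -5
E(D) = 4 (E(D) = 0 - 1*(-4) = 0 + 4 = 4)
-(-8 + E(s(4)))² = -(-8 + 4)² = -1*(-4)² = -1*16 = -16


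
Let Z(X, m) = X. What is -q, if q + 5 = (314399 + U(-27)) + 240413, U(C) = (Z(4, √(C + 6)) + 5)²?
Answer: -554888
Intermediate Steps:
U(C) = 81 (U(C) = (4 + 5)² = 9² = 81)
q = 554888 (q = -5 + ((314399 + 81) + 240413) = -5 + (314480 + 240413) = -5 + 554893 = 554888)
-q = -1*554888 = -554888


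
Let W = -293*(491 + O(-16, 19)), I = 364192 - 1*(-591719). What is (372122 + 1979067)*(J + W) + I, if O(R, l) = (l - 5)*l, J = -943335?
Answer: -2739453990793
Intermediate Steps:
I = 955911 (I = 364192 + 591719 = 955911)
O(R, l) = l*(-5 + l) (O(R, l) = (-5 + l)*l = l*(-5 + l))
W = -221801 (W = -293*(491 + 19*(-5 + 19)) = -293*(491 + 19*14) = -293*(491 + 266) = -293*757 = -221801)
(372122 + 1979067)*(J + W) + I = (372122 + 1979067)*(-943335 - 221801) + 955911 = 2351189*(-1165136) + 955911 = -2739454946704 + 955911 = -2739453990793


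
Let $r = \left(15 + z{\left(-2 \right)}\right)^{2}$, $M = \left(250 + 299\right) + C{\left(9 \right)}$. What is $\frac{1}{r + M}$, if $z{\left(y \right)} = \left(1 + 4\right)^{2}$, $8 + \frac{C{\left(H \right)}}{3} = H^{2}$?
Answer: $\frac{1}{2368} \approx 0.0004223$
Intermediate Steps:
$C{\left(H \right)} = -24 + 3 H^{2}$
$M = 768$ ($M = \left(250 + 299\right) - \left(24 - 3 \cdot 9^{2}\right) = 549 + \left(-24 + 3 \cdot 81\right) = 549 + \left(-24 + 243\right) = 549 + 219 = 768$)
$z{\left(y \right)} = 25$ ($z{\left(y \right)} = 5^{2} = 25$)
$r = 1600$ ($r = \left(15 + 25\right)^{2} = 40^{2} = 1600$)
$\frac{1}{r + M} = \frac{1}{1600 + 768} = \frac{1}{2368}$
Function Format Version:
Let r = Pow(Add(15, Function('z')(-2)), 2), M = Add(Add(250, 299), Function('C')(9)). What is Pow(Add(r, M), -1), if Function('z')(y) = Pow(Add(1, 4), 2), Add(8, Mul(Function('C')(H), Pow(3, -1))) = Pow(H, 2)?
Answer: Rational(1, 2368) ≈ 0.00042230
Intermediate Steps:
Function('C')(H) = Add(-24, Mul(3, Pow(H, 2)))
M = 768 (M = Add(Add(250, 299), Add(-24, Mul(3, Pow(9, 2)))) = Add(549, Add(-24, Mul(3, 81))) = Add(549, Add(-24, 243)) = Add(549, 219) = 768)
Function('z')(y) = 25 (Function('z')(y) = Pow(5, 2) = 25)
r = 1600 (r = Pow(Add(15, 25), 2) = Pow(40, 2) = 1600)
Pow(Add(r, M), -1) = Pow(Add(1600, 768), -1) = Pow(2368, -1) = Rational(1, 2368)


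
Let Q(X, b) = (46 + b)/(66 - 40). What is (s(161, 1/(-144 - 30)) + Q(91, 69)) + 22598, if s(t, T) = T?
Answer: 25563334/1131 ≈ 22602.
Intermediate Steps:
Q(X, b) = 23/13 + b/26 (Q(X, b) = (46 + b)/26 = (46 + b)*(1/26) = 23/13 + b/26)
(s(161, 1/(-144 - 30)) + Q(91, 69)) + 22598 = (1/(-144 - 30) + (23/13 + (1/26)*69)) + 22598 = (1/(-174) + (23/13 + 69/26)) + 22598 = (-1/174 + 115/26) + 22598 = 4996/1131 + 22598 = 25563334/1131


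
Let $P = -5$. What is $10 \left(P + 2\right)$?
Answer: $-30$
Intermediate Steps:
$10 \left(P + 2\right) = 10 \left(-5 + 2\right) = 10 \left(-3\right) = -30$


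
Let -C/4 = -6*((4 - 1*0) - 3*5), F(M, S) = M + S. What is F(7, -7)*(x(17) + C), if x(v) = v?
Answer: 0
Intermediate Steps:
C = -264 (C = -(-24)*((4 - 1*0) - 3*5) = -(-24)*((4 + 0) - 15) = -(-24)*(4 - 15) = -(-24)*(-11) = -4*66 = -264)
F(7, -7)*(x(17) + C) = (7 - 7)*(17 - 264) = 0*(-247) = 0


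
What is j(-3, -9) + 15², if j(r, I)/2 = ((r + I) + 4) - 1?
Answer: 207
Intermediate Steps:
j(r, I) = 6 + 2*I + 2*r (j(r, I) = 2*(((r + I) + 4) - 1) = 2*(((I + r) + 4) - 1) = 2*((4 + I + r) - 1) = 2*(3 + I + r) = 6 + 2*I + 2*r)
j(-3, -9) + 15² = (6 + 2*(-9) + 2*(-3)) + 15² = (6 - 18 - 6) + 225 = -18 + 225 = 207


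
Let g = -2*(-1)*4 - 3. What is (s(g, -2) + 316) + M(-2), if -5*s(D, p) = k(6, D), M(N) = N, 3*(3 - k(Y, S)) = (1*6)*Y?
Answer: 1579/5 ≈ 315.80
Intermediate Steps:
k(Y, S) = 3 - 2*Y (k(Y, S) = 3 - 1*6*Y/3 = 3 - 2*Y)
g = 5 (g = 2*4 - 3 = 8 - 3 = 5)
s(D, p) = 9/5 (s(D, p) = -(3 - 2*6)/5 = -(3 - 12)/5 = -⅕*(-9) = 9/5)
(s(g, -2) + 316) + M(-2) = (9/5 + 316) - 2 = 1589/5 - 2 = 1579/5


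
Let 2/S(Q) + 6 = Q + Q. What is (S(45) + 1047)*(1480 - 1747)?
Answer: -3913775/14 ≈ -2.7956e+5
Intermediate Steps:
S(Q) = 2/(-6 + 2*Q) (S(Q) = 2/(-6 + (Q + Q)) = 2/(-6 + 2*Q))
(S(45) + 1047)*(1480 - 1747) = (1/(-3 + 45) + 1047)*(1480 - 1747) = (1/42 + 1047)*(-267) = (43975/42)*(-267) = -3913775/14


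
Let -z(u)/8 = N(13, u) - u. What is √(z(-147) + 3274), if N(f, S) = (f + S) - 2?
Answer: 3*√354 ≈ 56.445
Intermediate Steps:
N(f, S) = -2 + S + f (N(f, S) = (S + f) - 2 = -2 + S + f)
z(u) = -88 (z(u) = -8*((-2 + u + 13) - u) = -8*((11 + u) - u) = -8*11 = -88)
√(z(-147) + 3274) = √(-88 + 3274) = √3186 = 3*√354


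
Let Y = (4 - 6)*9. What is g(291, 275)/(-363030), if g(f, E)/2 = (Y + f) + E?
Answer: -548/181515 ≈ -0.0030190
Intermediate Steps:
Y = -18 (Y = -2*9 = -18)
g(f, E) = -36 + 2*E + 2*f (g(f, E) = 2*((-18 + f) + E) = 2*(-18 + E + f) = -36 + 2*E + 2*f)
g(291, 275)/(-363030) = (-36 + 2*275 + 2*291)/(-363030) = (-36 + 550 + 582)*(-1/363030) = 1096*(-1/363030) = -548/181515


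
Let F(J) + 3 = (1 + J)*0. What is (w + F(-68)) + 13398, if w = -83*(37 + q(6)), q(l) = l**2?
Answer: 7336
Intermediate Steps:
w = -6059 (w = -83*(37 + 6**2) = -83*(37 + 36) = -83*73 = -6059)
F(J) = -3 (F(J) = -3 + (1 + J)*0 = -3 + 0 = -3)
(w + F(-68)) + 13398 = (-6059 - 3) + 13398 = -6062 + 13398 = 7336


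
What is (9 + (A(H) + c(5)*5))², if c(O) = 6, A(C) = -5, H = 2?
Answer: 1156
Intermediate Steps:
(9 + (A(H) + c(5)*5))² = (9 + (-5 + 6*5))² = (9 + (-5 + 30))² = (9 + 25)² = 34² = 1156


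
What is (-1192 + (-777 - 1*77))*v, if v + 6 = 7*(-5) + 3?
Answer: 77748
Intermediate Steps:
v = -38 (v = -6 + (7*(-5) + 3) = -6 + (-35 + 3) = -6 - 32 = -38)
(-1192 + (-777 - 1*77))*v = (-1192 + (-777 - 1*77))*(-38) = (-1192 + (-777 - 77))*(-38) = (-1192 - 854)*(-38) = -2046*(-38) = 77748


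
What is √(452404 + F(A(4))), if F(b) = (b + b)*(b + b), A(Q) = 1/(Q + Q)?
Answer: √7238465/4 ≈ 672.61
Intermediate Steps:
A(Q) = 1/(2*Q)
F(b) = 4*b² (F(b) = (2*b)*(2*b) = 4*b²)
√(452404 + F(A(4))) = √(452404 + 4*((½)/4)²) = √(452404 + 4*((½)*(¼))²) = √(452404 + 4*(⅛)²) = √(452404 + 4*(1/64)) = √(452404 + 1/16) = √(7238465/16) = √7238465/4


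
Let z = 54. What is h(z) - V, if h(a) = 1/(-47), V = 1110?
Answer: -52171/47 ≈ -1110.0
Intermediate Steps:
h(a) = -1/47
h(z) - V = -1/47 - 1*1110 = -1/47 - 1110 = -52171/47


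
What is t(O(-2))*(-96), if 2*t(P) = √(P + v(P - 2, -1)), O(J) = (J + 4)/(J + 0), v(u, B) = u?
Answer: -96*I ≈ -96.0*I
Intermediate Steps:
O(J) = (4 + J)/J
t(P) = √(-2 + 2*P)/2 (t(P) = √(P + (P - 2))/2 = √(P + (-2 + P))/2 = √(-2 + 2*P)/2)
t(O(-2))*(-96) = (√(-2 + 2*((4 - 2)/(-2)))/2)*(-96) = (√(-2 + 2*(-½*2))/2)*(-96) = (√(-2 + 2*(-1))/2)*(-96) = (√(-2 - 2)/2)*(-96) = (√(-4)/2)*(-96) = ((2*I)/2)*(-96) = I*(-96) = -96*I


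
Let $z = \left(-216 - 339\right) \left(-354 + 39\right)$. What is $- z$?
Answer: $-174825$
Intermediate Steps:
$z = 174825$ ($z = \left(-216 - 339\right) \left(-315\right) = \left(-555\right) \left(-315\right) = 174825$)
$- z = \left(-1\right) 174825 = -174825$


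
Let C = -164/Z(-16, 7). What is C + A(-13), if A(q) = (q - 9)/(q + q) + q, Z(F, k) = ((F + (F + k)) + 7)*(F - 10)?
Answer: -1463/117 ≈ -12.504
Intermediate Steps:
Z(F, k) = (-10 + F)*(7 + k + 2*F) (Z(F, k) = ((k + 2*F) + 7)*(-10 + F) = (7 + k + 2*F)*(-10 + F) = (-10 + F)*(7 + k + 2*F))
A(q) = q + (-9 + q)/(2*q) (A(q) = (-9 + q)/((2*q)) + q = (-9 + q)*(1/(2*q)) + q = (-9 + q)/(2*q) + q = q + (-9 + q)/(2*q))
C = -41/117 (C = -164/(-70 - 13*(-16) - 10*7 + 2*(-16)**2 - 16*7) = -164/(-70 + 208 - 70 + 2*256 - 112) = -164/(-70 + 208 - 70 + 512 - 112) = -164/468 = -164*1/468 = -41/117 ≈ -0.35043)
C + A(-13) = -41/117 + (1/2 - 13 - 9/2/(-13)) = -41/117 + (1/2 - 13 - 9/2*(-1/13)) = -41/117 + (1/2 - 13 + 9/26) = -41/117 - 158/13 = -1463/117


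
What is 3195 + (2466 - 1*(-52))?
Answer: 5713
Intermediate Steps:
3195 + (2466 - 1*(-52)) = 3195 + (2466 + 52) = 3195 + 2518 = 5713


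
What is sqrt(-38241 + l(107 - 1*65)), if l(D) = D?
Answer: I*sqrt(38199) ≈ 195.45*I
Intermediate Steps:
sqrt(-38241 + l(107 - 1*65)) = sqrt(-38241 + (107 - 1*65)) = sqrt(-38241 + (107 - 65)) = sqrt(-38241 + 42) = sqrt(-38199) = I*sqrt(38199)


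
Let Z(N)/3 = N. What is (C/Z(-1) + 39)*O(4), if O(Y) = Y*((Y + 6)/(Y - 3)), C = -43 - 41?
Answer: 2680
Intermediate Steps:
C = -84
Z(N) = 3*N
O(Y) = Y*(6 + Y)/(-3 + Y) (O(Y) = Y*((6 + Y)/(-3 + Y)) = Y*(6 + Y)/(-3 + Y))
(C/Z(-1) + 39)*O(4) = (-84/(3*(-1)) + 39)*(4*(6 + 4)/(-3 + 4)) = (-84/(-3) + 39)*(4*10/1) = (-84*(-⅓) + 39)*(4*1*10) = (28 + 39)*40 = 67*40 = 2680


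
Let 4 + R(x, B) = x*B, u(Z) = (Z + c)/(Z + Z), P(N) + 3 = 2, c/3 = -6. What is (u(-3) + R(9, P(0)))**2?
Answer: 361/4 ≈ 90.250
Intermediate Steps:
c = -18 (c = 3*(-6) = -18)
P(N) = -1 (P(N) = -3 + 2 = -1)
u(Z) = (-18 + Z)/(2*Z) (u(Z) = (Z - 18)/(Z + Z) = (-18 + Z)/((2*Z)) = (-18 + Z)*(1/(2*Z)) = (-18 + Z)/(2*Z))
R(x, B) = -4 + B*x (R(x, B) = -4 + x*B = -4 + B*x)
(u(-3) + R(9, P(0)))**2 = ((1/2)*(-18 - 3)/(-3) + (-4 - 1*9))**2 = ((1/2)*(-1/3)*(-21) + (-4 - 9))**2 = (7/2 - 13)**2 = (-19/2)**2 = 361/4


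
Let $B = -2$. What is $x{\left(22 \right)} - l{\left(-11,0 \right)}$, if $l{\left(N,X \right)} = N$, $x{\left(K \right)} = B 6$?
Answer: $-1$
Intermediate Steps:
$x{\left(K \right)} = -12$ ($x{\left(K \right)} = \left(-2\right) 6 = -12$)
$x{\left(22 \right)} - l{\left(-11,0 \right)} = -12 - -11 = -12 + 11 = -1$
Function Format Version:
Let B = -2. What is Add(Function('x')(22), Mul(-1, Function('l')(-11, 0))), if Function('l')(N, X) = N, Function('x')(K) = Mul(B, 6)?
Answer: -1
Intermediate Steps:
Function('x')(K) = -12 (Function('x')(K) = Mul(-2, 6) = -12)
Add(Function('x')(22), Mul(-1, Function('l')(-11, 0))) = Add(-12, Mul(-1, -11)) = Add(-12, 11) = -1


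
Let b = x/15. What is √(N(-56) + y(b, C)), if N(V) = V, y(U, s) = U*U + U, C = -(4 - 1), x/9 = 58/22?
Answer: I*√157046/55 ≈ 7.2053*I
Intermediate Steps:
x = 261/11 (x = 9*(58/22) = 9*(58*(1/22)) = 9*(29/11) = 261/11 ≈ 23.727)
b = 87/55 (b = (261/11)/15 = (261/11)*(1/15) = 87/55 ≈ 1.5818)
C = -3 (C = -1*3 = -3)
y(U, s) = U + U² (y(U, s) = U² + U = U + U²)
√(N(-56) + y(b, C)) = √(-56 + 87*(1 + 87/55)/55) = √(-56 + (87/55)*(142/55)) = √(-56 + 12354/3025) = √(-157046/3025) = I*√157046/55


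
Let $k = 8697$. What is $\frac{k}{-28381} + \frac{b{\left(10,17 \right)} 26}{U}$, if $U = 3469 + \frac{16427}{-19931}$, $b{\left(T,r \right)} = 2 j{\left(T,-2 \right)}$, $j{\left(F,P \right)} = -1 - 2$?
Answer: $- \frac{57451374890}{163484521731} \approx -0.35142$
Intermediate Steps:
$j{\left(F,P \right)} = -3$
$b{\left(T,r \right)} = -6$ ($b{\left(T,r \right)} = 2 \left(-3\right) = -6$)
$U = \frac{69124212}{19931}$ ($U = 3469 + 16427 \left(- \frac{1}{19931}\right) = 3469 - \frac{16427}{19931} = \frac{69124212}{19931} \approx 3468.2$)
$\frac{k}{-28381} + \frac{b{\left(10,17 \right)} 26}{U} = \frac{8697}{-28381} + \frac{\left(-6\right) 26}{\frac{69124212}{19931}} = 8697 \left(- \frac{1}{28381}\right) - \frac{259103}{5760351} = - \frac{8697}{28381} - \frac{259103}{5760351} = - \frac{57451374890}{163484521731}$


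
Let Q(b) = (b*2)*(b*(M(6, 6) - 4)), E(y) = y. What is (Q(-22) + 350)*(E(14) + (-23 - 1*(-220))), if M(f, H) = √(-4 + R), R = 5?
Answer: -538894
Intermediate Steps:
M(f, H) = 1 (M(f, H) = √(-4 + 5) = √1 = 1)
Q(b) = -6*b² (Q(b) = (b*2)*(b*(1 - 4)) = (2*b)*(b*(-3)) = (2*b)*(-3*b) = -6*b²)
(Q(-22) + 350)*(E(14) + (-23 - 1*(-220))) = (-6*(-22)² + 350)*(14 + (-23 - 1*(-220))) = (-6*484 + 350)*(14 + (-23 + 220)) = (-2904 + 350)*(14 + 197) = -2554*211 = -538894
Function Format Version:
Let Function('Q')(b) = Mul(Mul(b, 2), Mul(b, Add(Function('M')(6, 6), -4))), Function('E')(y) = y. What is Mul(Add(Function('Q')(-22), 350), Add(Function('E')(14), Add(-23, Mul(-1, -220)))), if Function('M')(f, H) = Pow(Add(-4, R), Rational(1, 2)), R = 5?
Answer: -538894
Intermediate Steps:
Function('M')(f, H) = 1 (Function('M')(f, H) = Pow(Add(-4, 5), Rational(1, 2)) = Pow(1, Rational(1, 2)) = 1)
Function('Q')(b) = Mul(-6, Pow(b, 2)) (Function('Q')(b) = Mul(Mul(b, 2), Mul(b, Add(1, -4))) = Mul(Mul(2, b), Mul(b, -3)) = Mul(Mul(2, b), Mul(-3, b)) = Mul(-6, Pow(b, 2)))
Mul(Add(Function('Q')(-22), 350), Add(Function('E')(14), Add(-23, Mul(-1, -220)))) = Mul(Add(Mul(-6, Pow(-22, 2)), 350), Add(14, Add(-23, Mul(-1, -220)))) = Mul(Add(Mul(-6, 484), 350), Add(14, Add(-23, 220))) = Mul(Add(-2904, 350), Add(14, 197)) = Mul(-2554, 211) = -538894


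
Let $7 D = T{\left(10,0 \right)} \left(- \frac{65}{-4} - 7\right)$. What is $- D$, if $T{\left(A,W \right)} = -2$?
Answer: $\frac{37}{14} \approx 2.6429$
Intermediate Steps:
$D = - \frac{37}{14}$ ($D = \frac{\left(-2\right) \left(- \frac{65}{-4} - 7\right)}{7} = \frac{\left(-2\right) \left(\left(-65\right) \left(- \frac{1}{4}\right) - 7\right)}{7} = \frac{\left(-2\right) \left(\frac{65}{4} - 7\right)}{7} = \frac{\left(-2\right) \frac{37}{4}}{7} = \frac{1}{7} \left(- \frac{37}{2}\right) = - \frac{37}{14} \approx -2.6429$)
$- D = \left(-1\right) \left(- \frac{37}{14}\right) = \frac{37}{14}$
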